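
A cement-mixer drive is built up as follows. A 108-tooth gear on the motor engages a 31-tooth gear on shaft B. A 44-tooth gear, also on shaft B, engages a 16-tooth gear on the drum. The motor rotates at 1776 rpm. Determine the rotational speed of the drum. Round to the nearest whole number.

Gear mesh: ratio = 31/108 = 0.28704, so shaft B turns at 1776 / 0.28704 = 6187.4 rpm.
Gear mesh: ratio = 16/44 = 0.36364, so the drum turns at 6187.4 / 0.36364 = 17015 rpm.

17015 rpm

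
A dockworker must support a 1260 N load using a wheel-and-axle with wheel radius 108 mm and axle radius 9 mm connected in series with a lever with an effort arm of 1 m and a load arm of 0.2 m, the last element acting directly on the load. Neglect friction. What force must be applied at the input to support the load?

Wheel-and-axle MA = R/r = 108/9 = 12.
Lever MA = effort arm / load arm = 1/0.2 = 5.
Combined ideal MA = 12 × 5 = 60.
Effort = load / MA = 1260 / 60 = 21 N.

21 N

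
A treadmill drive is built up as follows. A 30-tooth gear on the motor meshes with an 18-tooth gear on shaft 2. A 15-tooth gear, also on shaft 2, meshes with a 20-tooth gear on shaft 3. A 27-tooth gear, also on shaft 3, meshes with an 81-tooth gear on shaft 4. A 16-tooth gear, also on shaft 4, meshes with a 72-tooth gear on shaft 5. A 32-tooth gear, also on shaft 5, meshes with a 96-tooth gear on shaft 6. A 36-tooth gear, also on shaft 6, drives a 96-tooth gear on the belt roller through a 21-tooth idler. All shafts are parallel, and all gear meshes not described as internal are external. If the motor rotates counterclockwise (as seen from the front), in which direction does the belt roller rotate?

the motor → shaft 2: external mesh, 1 reversal → CW.
shaft 2 → shaft 3: external mesh, 1 reversal → CCW.
shaft 3 → shaft 4: external mesh, 1 reversal → CW.
shaft 4 → shaft 5: external mesh, 1 reversal → CCW.
shaft 5 → shaft 6: external mesh, 1 reversal → CW.
shaft 6 → the belt roller: driver → idler → driven is 2 external meshes, 2 reversals → CW.
7 reversals in total — an odd number — so the belt roller turns opposite to the motor.

clockwise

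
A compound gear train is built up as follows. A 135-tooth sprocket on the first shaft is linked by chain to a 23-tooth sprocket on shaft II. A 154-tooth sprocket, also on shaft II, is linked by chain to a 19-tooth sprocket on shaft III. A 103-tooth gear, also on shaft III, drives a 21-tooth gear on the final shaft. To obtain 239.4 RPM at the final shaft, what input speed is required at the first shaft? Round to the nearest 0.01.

Overall ratio R = 0.17037 × 0.12338 × 0.20388 = 0.0042856.
Required input speed = output speed × R = 239.4 × 0.0042856 = 1.026 RPM.

1.03 RPM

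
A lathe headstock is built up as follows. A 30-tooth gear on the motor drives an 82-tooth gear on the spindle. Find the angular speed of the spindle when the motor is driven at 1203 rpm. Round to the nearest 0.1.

440.1 rpm

the motor → the spindle (gear mesh, 82/30): 1203 ÷ 2.7333 = 440.12 rpm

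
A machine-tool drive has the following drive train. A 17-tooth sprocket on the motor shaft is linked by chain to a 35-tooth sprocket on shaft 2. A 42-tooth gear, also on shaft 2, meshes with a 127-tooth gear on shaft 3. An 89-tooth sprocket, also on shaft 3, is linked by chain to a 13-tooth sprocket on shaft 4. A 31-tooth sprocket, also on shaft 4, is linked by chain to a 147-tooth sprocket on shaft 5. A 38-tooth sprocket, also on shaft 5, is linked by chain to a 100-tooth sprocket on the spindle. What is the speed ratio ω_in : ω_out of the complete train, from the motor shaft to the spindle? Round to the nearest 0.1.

11.3

Each stage contributes driven/driver: chain 35/17 = 2.0588, gear mesh 127/42 = 3.0238, chain 13/89 = 0.14607, chain 147/31 = 4.7419, chain 100/38 = 2.6316.
Overall: 2.0588 × 3.0238 × 0.14607 × 4.7419 × 2.6316 = 11.347.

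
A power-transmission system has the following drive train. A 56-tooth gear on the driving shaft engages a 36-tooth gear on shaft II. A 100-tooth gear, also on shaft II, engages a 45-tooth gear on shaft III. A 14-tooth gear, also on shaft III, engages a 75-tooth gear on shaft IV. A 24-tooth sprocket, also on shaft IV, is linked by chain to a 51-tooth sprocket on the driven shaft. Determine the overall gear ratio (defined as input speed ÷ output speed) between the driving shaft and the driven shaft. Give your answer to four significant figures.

3.293

Each stage contributes driven/driver: gear mesh 36/56 = 0.64286, gear mesh 45/100 = 0.45, gear mesh 75/14 = 5.3571, chain 51/24 = 2.125.
Overall: 0.64286 × 0.45 × 5.3571 × 2.125 = 3.2932.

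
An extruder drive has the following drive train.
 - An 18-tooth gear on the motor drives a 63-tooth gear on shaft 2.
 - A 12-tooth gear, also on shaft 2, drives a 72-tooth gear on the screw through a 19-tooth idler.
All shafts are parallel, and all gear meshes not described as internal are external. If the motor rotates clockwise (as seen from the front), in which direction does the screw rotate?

the motor → shaft 2: external mesh, 1 reversal → CCW.
shaft 2 → the screw: driver → idler → driven is 2 external meshes, 2 reversals → CCW.
3 reversals in total — an odd number — so the screw turns opposite to the motor.

anticlockwise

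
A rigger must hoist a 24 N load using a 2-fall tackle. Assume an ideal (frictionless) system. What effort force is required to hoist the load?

12 N

Block-and-tackle MA = number of supporting rope parts = 2.
Effort = load / MA = 24 / 2 = 12 N.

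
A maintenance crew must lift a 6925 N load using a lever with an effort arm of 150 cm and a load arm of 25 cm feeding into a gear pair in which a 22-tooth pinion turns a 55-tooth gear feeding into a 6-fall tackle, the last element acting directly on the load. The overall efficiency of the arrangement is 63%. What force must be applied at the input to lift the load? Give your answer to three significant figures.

122 N

Lever MA = effort arm / load arm = 150/25 = 6.
Gear pair MA = 55/22 = 2.5.
Block-and-tackle MA = number of supporting rope parts = 6.
Combined ideal MA = 6 × 2.5 × 6 = 90.
Actual MA = 90 × 0.63 = 56.7.
Effort = load / actual MA = 6925 / 56.7 = 122.13 N.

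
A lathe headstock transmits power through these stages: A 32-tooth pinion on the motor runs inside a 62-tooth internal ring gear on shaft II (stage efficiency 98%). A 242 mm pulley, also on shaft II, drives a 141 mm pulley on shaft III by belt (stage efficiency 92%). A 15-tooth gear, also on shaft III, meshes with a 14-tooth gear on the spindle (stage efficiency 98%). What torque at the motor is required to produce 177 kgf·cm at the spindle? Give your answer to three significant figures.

190 kgf·cm

Overall ratio R = 1.9375 × 0.58264 × 0.93333 = 1.0536; overall efficiency η = 0.98 × 0.92 × 0.98 = 0.8836.
Input torque = output torque / (R × η) = 177 / (1.0536 × 0.8836) = 190.13 kgf·cm.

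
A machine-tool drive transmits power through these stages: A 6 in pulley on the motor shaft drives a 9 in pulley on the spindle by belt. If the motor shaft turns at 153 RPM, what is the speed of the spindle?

belt 9/6 = 1.5 → 153/1.5 = 102 RPM

102 RPM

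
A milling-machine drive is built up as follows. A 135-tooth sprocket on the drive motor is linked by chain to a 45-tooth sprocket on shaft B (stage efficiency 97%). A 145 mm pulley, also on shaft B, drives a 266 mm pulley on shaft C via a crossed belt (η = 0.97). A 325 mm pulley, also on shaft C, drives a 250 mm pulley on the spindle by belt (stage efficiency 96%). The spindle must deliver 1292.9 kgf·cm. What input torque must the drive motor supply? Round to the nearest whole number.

Overall ratio R = 0.33333 × 1.8345 × 0.76923 = 0.47038; overall efficiency η = 0.97 × 0.97 × 0.96 = 0.9033.
Input torque = output torque / (R × η) = 1292.9 / (0.47038 × 0.9033) = 3043 kgf·cm.

3043 kgf·cm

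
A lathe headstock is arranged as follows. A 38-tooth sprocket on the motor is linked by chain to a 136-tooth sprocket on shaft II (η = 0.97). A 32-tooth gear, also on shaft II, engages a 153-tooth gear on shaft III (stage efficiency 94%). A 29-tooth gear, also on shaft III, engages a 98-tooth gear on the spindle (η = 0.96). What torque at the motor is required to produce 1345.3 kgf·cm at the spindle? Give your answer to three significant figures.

Overall ratio R = 3.5789 × 4.7812 × 3.3793 = 57.826; overall efficiency η = 0.97 × 0.94 × 0.96 = 0.8753.
Input torque = output torque / (R × η) = 1345.3 / (57.826 × 0.8753) = 26.578 kgf·cm.

26.6 kgf·cm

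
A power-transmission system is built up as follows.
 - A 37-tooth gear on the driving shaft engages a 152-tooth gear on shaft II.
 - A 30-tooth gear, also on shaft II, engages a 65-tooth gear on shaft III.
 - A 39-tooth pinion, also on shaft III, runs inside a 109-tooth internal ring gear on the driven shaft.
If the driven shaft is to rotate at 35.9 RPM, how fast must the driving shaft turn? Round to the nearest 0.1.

893.1 RPM

Overall ratio R = 4.1081 × 2.1667 × 2.7949 = 24.877.
Required input speed = output speed × R = 35.9 × 24.877 = 893.08 RPM.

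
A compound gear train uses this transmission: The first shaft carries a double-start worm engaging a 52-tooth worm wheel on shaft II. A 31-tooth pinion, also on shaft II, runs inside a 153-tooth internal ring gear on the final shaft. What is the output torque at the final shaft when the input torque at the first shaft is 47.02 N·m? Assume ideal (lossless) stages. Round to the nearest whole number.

6034 N·m

worm 52/2 = 26 → τ = 47.02·26 = 1222.5 N·m
internal gear 153/31 = 4.9355 → τ = 1222.5·4.9355 = 6033.7 N·m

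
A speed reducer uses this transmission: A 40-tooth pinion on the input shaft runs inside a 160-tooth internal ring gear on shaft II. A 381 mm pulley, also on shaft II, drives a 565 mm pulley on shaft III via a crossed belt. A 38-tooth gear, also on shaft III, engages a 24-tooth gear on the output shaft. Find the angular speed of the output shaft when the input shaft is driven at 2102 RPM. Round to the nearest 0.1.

561.1 RPM

internal gear 160/40 = 4 → 2102/4 = 525.5 RPM
belt 565/381 = 1.4829 → 525.5/1.4829 = 354.36 RPM
gear mesh 24/38 = 0.63158 → 354.36/0.63158 = 561.08 RPM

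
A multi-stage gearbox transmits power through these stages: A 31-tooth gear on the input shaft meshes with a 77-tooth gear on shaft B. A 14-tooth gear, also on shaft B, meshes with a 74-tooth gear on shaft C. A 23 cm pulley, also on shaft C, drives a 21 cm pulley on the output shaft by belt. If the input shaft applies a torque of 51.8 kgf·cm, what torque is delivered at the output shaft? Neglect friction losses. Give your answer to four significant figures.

620.9 kgf·cm

Gear mesh: ratio = 77/31 = 2.4839; torque at shaft B = 51.8 × 2.4839 = 128.66 kgf·cm.
Gear mesh: ratio = 74/14 = 5.2857; torque at shaft C = 128.66 × 5.2857 = 680.08 kgf·cm.
Belt: ratio = 21/23 = 0.91304; torque at the output shaft = 680.08 × 0.91304 = 620.95 kgf·cm.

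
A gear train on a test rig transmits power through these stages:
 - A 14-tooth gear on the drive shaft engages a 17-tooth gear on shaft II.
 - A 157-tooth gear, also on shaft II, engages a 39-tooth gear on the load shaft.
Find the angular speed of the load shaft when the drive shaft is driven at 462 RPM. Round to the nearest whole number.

gear mesh 17/14 = 1.2143 → 462/1.2143 = 380.47 RPM
gear mesh 39/157 = 0.24841 → 380.47/0.24841 = 1531.6 RPM

1532 RPM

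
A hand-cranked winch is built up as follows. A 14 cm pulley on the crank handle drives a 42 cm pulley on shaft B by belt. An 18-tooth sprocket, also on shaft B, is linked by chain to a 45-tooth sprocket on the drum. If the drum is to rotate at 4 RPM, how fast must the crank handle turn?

30 RPM

Overall ratio R = 3 × 2.5 = 7.5.
Required input speed = output speed × R = 4 × 7.5 = 30 RPM.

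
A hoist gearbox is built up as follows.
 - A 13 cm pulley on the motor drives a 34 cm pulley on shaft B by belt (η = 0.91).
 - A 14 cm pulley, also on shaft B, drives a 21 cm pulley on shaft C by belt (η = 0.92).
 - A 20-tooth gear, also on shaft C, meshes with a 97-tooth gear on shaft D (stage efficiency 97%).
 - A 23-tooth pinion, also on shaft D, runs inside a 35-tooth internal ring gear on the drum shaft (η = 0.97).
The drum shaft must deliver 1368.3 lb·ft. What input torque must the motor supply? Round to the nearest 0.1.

60.0 lb·ft

Overall ratio R = 2.6154 × 1.5 × 4.85 × 1.5217 = 28.954; overall efficiency η = 0.91 × 0.92 × 0.97 × 0.97 = 0.7877.
Input torque = output torque / (R × η) = 1368.3 / (28.954 × 0.7877) = 59.993 lb·ft.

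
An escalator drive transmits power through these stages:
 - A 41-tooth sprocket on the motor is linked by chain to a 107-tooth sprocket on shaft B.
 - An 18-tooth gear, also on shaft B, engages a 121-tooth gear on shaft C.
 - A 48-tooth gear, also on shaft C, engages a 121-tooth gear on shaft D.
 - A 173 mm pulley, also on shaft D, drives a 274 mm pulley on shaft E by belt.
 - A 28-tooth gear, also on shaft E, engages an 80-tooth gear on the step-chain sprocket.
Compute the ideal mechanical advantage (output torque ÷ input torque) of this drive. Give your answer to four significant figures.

200.1

Each stage contributes driven/driver: chain 107/41 = 2.6098, gear mesh 121/18 = 6.7222, gear mesh 121/48 = 2.5208, belt 274/173 = 1.5838, gear mesh 80/28 = 2.8571.
Overall: 2.6098 × 6.7222 × 2.5208 × 1.5838 × 2.8571 = 200.12.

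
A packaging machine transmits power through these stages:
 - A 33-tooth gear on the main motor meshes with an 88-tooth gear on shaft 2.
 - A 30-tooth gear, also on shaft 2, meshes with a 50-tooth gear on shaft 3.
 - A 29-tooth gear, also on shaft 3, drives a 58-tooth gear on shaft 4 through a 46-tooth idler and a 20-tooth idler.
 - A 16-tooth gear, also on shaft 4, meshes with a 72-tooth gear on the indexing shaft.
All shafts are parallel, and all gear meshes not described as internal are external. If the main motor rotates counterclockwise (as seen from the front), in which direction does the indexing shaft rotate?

counterclockwise

the main motor → shaft 2: external mesh, 1 reversal → CW.
shaft 2 → shaft 3: external mesh, 1 reversal → CCW.
shaft 3 → shaft 4: driver → idler → idler → driven is 3 external meshes, 3 reversals → CW.
shaft 4 → the indexing shaft: external mesh, 1 reversal → CCW.
6 reversals in total — an even number — so the indexing shaft turns the same way as the main motor.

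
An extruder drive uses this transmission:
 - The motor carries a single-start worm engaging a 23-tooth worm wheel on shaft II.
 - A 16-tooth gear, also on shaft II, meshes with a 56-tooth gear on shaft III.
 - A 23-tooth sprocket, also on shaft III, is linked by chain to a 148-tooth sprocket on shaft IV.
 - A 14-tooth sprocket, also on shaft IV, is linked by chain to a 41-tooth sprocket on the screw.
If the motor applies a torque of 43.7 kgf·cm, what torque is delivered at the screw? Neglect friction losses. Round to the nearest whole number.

After the worm (23/1): 43.7 × 23 = 1005.1 kgf·cm
After the gear mesh (56/16): 1005.1 × 3.5 = 3517.8 kgf·cm
After the chain (148/23): 3517.8 × 6.4348 = 22637 kgf·cm
After the chain (41/14): 22637 × 2.9286 = 66293 kgf·cm

66293 kgf·cm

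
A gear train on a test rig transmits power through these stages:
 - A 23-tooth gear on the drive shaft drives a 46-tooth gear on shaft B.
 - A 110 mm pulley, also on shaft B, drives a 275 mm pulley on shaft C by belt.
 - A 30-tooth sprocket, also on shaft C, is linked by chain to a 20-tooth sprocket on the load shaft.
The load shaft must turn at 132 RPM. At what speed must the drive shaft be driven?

Overall ratio R = 2 × 2.5 × 0.66667 = 3.3333.
Required input speed = output speed × R = 132 × 3.3333 = 440 RPM.

440 RPM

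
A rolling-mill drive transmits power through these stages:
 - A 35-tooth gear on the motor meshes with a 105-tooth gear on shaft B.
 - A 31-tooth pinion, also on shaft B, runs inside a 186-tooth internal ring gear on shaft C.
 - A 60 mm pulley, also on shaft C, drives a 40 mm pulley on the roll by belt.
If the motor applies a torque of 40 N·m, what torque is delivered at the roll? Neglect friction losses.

480 N·m

After the gear mesh (105/35): 40 × 3 = 120 N·m
After the internal gear (186/31): 120 × 6 = 720 N·m
After the belt (40/60): 720 × 0.66667 = 480 N·m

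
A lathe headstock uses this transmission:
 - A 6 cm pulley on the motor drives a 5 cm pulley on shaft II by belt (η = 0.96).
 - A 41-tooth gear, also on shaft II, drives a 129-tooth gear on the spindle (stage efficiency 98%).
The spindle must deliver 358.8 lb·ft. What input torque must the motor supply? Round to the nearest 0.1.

Overall ratio R = 0.83333 × 3.1463 = 2.622; overall efficiency η = 0.96 × 0.98 = 0.9408.
Input torque = output torque / (R × η) = 358.8 / (2.622 × 0.9408) = 145.46 lb·ft.

145.5 lb·ft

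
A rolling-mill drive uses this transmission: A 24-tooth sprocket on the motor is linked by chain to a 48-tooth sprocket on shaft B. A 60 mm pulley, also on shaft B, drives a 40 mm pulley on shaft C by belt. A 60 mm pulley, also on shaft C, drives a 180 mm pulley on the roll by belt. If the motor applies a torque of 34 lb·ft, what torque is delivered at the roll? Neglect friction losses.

136 lb·ft

chain 48/24 = 2 → τ = 34·2 = 68 lb·ft
belt 40/60 = 0.66667 → τ = 68·0.66667 = 45.333 lb·ft
belt 180/60 = 3 → τ = 45.333·3 = 136 lb·ft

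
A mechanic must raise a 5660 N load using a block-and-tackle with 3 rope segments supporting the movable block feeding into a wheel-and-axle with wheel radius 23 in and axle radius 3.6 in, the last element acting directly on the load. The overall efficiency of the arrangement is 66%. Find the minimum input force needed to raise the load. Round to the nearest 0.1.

Block-and-tackle MA = number of supporting rope parts = 3.
Wheel-and-axle MA = R/r = 23/3.6 = 6.3889.
Combined ideal MA = 3 × 6.3889 = 19.167.
Actual MA = 19.167 × 0.66 = 12.65.
Effort = load / actual MA = 5660 / 12.65 = 447.43 N.

447.4 N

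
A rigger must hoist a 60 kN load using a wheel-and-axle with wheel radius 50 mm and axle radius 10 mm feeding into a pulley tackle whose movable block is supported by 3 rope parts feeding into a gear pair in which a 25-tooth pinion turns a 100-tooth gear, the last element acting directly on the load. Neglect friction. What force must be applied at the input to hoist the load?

Wheel-and-axle MA = R/r = 50/10 = 5.
Block-and-tackle MA = number of supporting rope parts = 3.
Gear pair MA = 100/25 = 4.
Combined ideal MA = 5 × 3 × 4 = 60.
Effort = load / MA = 60 / 60 = 1 kN.

1 kN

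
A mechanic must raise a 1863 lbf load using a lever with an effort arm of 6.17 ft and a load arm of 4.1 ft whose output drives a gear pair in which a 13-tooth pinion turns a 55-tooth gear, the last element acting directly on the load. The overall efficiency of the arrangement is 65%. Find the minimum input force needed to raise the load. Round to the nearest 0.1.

450.2 lbf

Lever MA = effort arm / load arm = 6.17/4.1 = 1.5049.
Gear pair MA = 55/13 = 4.2308.
Combined ideal MA = 1.5049 × 4.2308 = 6.3668.
Actual MA = 6.3668 × 0.65 = 4.1384.
Effort = load / actual MA = 1863 / 4.1384 = 450.17 lbf.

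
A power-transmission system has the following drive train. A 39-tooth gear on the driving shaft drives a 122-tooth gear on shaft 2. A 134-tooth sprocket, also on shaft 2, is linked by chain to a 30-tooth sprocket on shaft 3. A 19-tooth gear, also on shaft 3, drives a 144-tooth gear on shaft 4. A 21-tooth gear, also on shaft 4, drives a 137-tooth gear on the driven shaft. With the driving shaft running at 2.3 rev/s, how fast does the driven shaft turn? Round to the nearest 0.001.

0.066 rev/s

Gear mesh: ratio = 122/39 = 3.1282, so shaft 2 turns at 2.3 / 3.1282 = 0.73525 rev/s.
Chain: ratio = 30/134 = 0.22388, so shaft 3 turns at 0.73525 / 0.22388 = 3.2841 rev/s.
Gear mesh: ratio = 144/19 = 7.5789, so shaft 4 turns at 3.2841 / 7.5789 = 0.43332 rev/s.
Gear mesh: ratio = 137/21 = 6.5238, so the driven shaft turns at 0.43332 / 6.5238 = 0.066421 rev/s.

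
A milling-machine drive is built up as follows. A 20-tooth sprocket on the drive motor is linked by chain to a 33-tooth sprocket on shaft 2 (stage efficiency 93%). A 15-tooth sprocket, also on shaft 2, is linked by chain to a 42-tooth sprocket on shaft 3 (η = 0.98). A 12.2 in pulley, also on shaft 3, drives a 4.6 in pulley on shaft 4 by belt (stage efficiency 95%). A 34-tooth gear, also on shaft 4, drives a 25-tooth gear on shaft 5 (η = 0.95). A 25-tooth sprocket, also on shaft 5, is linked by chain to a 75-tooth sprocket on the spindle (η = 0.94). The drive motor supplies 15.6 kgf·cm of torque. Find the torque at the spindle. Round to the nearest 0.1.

After the chain (33/20): 15.6 × 1.65 × 0.93 = 23.938 kgf·cm
After the chain (42/15): 23.938 × 2.8 × 0.98 = 65.686 kgf·cm
After the belt (4.6/12.2): 65.686 × 0.37705 × 0.95 = 23.529 kgf·cm
After the gear mesh (25/34): 23.529 × 0.73529 × 0.95 = 16.435 kgf·cm
After the chain (75/25): 16.435 × 3 × 0.94 = 46.348 kgf·cm

46.3 kgf·cm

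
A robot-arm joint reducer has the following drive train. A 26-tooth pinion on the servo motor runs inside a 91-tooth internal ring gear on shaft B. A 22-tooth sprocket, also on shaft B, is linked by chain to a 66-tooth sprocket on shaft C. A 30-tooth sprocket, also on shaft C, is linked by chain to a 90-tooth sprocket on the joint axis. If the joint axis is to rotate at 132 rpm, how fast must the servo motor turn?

4158 rpm

Overall ratio R = 3.5 × 3 × 3 = 31.5.
Required input speed = output speed × R = 132 × 31.5 = 4158 rpm.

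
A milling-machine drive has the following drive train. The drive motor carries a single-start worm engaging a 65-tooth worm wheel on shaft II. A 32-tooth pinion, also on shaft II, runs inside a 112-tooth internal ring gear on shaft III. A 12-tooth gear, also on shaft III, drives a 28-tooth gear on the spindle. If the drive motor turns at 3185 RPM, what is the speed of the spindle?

6 RPM

worm 65/1 = 65 → 3185/65 = 49 RPM
internal gear 112/32 = 3.5 → 49/3.5 = 14 RPM
gear mesh 28/12 = 2.3333 → 14/2.3333 = 6 RPM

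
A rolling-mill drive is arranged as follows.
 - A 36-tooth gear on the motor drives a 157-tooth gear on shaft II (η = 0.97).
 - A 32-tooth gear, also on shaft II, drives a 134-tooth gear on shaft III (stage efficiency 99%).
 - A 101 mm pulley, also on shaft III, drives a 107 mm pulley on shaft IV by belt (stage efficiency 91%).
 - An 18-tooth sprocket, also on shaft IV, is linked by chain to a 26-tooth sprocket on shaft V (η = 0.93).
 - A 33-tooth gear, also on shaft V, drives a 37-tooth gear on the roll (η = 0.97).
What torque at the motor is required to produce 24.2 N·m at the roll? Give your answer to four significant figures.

0.9797 N·m

Overall ratio R = 4.3611 × 4.1875 × 1.0594 × 1.4444 × 1.1212 = 31.333; overall efficiency η = 0.97 × 0.99 × 0.91 × 0.93 × 0.97 = 0.7883.
Input torque = output torque / (R × η) = 24.2 / (31.333 × 0.7883) = 0.97974 N·m.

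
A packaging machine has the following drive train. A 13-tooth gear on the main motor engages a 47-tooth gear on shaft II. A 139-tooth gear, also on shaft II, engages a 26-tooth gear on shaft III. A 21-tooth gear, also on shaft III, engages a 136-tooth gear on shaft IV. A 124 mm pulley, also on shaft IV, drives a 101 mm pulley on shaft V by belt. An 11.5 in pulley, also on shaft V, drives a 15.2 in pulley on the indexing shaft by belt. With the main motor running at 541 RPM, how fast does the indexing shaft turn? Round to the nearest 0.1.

114.7 RPM

Gear mesh: ratio = 47/13 = 3.6154, so shaft II turns at 541 / 3.6154 = 149.64 RPM.
Gear mesh: ratio = 26/139 = 0.18705, so shaft III turns at 149.64 / 0.18705 = 799.99 RPM.
Gear mesh: ratio = 136/21 = 6.4762, so shaft IV turns at 799.99 / 6.4762 = 123.53 RPM.
Belt: ratio = 101/124 = 0.81452, so shaft V turns at 123.53 / 0.81452 = 151.66 RPM.
Belt: ratio = 15.2/11.5 = 1.3217, so the indexing shaft turns at 151.66 / 1.3217 = 114.74 RPM.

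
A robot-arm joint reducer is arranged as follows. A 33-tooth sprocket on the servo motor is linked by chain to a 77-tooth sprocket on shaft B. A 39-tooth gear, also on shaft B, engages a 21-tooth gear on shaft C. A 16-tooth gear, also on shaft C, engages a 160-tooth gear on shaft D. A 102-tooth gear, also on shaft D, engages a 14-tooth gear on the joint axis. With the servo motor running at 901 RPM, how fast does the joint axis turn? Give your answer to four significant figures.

522.5 RPM

Chain: ratio = 77/33 = 2.3333, so shaft B turns at 901 / 2.3333 = 386.14 RPM.
Gear mesh: ratio = 21/39 = 0.53846, so shaft C turns at 386.14 / 0.53846 = 717.12 RPM.
Gear mesh: ratio = 160/16 = 10, so shaft D turns at 717.12 / 10 = 71.712 RPM.
Gear mesh: ratio = 14/102 = 0.13725, so the joint axis turns at 71.712 / 0.13725 = 522.47 RPM.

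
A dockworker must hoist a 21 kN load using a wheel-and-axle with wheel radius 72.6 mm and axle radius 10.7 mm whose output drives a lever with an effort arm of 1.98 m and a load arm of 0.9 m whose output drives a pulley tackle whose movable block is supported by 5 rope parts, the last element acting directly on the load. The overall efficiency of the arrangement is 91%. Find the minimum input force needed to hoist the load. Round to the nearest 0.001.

Wheel-and-axle MA = R/r = 72.6/10.7 = 6.785.
Lever MA = effort arm / load arm = 1.98/0.9 = 2.2.
Block-and-tackle MA = number of supporting rope parts = 5.
Combined ideal MA = 6.785 × 2.2 × 5 = 74.636.
Actual MA = 74.636 × 0.91 = 67.918.
Effort = load / actual MA = 21 / 67.918 = 0.30919 kN.

0.309 kN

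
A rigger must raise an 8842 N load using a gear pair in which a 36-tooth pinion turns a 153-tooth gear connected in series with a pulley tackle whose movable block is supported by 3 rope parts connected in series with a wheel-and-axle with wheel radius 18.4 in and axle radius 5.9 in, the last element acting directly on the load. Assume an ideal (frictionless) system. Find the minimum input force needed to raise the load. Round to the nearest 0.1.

222.4 N

Gear pair MA = 153/36 = 4.25.
Block-and-tackle MA = number of supporting rope parts = 3.
Wheel-and-axle MA = R/r = 18.4/5.9 = 3.1186.
Combined ideal MA = 4.25 × 3 × 3.1186 = 39.763.
Effort = load / MA = 8842 / 39.763 = 222.37 N.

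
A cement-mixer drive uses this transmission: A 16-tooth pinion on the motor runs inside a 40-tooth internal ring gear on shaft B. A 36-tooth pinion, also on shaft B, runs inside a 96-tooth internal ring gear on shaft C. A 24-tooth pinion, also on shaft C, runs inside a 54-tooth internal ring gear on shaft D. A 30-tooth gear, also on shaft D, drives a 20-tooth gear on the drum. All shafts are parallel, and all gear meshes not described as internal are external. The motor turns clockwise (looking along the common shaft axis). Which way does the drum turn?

counterclockwise

the motor → shaft B: internal mesh, same direction → CW.
shaft B → shaft C: internal mesh, same direction → CW.
shaft C → shaft D: internal mesh, same direction → CW.
shaft D → the drum: external mesh, 1 reversal → CCW.
1 reversal in total — an odd number — so the drum turns opposite to the motor.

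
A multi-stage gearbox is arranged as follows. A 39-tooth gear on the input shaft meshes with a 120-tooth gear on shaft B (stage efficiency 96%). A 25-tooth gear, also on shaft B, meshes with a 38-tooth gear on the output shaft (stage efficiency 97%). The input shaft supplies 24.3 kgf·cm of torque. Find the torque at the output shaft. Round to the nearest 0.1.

After the gear mesh (120/39): 24.3 × 3.0769 × 0.96 = 71.778 kgf·cm
After the gear mesh (38/25): 71.778 × 1.52 × 0.97 = 105.83 kgf·cm

105.8 kgf·cm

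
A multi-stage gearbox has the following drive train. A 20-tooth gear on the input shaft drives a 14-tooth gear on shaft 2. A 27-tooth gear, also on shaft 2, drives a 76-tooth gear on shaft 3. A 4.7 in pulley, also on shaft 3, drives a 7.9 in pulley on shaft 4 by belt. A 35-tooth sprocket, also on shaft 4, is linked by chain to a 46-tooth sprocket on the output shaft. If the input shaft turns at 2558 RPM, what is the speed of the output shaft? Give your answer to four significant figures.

the input shaft → shaft 2 (gear mesh, 14/20): 2558 ÷ 0.7 = 3654.3 RPM
shaft 2 → shaft 3 (gear mesh, 76/27): 3654.3 ÷ 2.8148 = 1298.2 RPM
shaft 3 → shaft 4 (belt, 7.9/4.7): 1298.2 ÷ 1.6809 = 772.37 RPM
shaft 4 → the output shaft (chain, 46/35): 772.37 ÷ 1.3143 = 587.67 RPM

587.7 RPM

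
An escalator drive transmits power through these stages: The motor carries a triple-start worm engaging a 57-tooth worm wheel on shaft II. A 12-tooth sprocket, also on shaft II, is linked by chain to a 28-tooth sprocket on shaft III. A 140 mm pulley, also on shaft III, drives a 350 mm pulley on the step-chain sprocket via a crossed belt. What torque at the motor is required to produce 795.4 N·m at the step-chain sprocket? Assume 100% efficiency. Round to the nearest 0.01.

7.18 N·m

Overall ratio R = 19 × 2.3333 × 2.5 = 110.83.
Input torque = output torque / R = 795.4 / 110.83 = 7.1765 N·m.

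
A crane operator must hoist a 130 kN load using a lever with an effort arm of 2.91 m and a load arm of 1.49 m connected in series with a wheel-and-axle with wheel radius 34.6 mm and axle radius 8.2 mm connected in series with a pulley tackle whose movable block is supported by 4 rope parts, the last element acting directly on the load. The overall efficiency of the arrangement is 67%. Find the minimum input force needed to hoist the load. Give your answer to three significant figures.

Lever MA = effort arm / load arm = 2.91/1.49 = 1.953.
Wheel-and-axle MA = R/r = 34.6/8.2 = 4.2195.
Block-and-tackle MA = number of supporting rope parts = 4.
Combined ideal MA = 1.953 × 4.2195 × 4 = 32.963.
Actual MA = 32.963 × 0.67 = 22.085.
Effort = load / actual MA = 130 / 22.085 = 5.8863 kN.

5.89 kN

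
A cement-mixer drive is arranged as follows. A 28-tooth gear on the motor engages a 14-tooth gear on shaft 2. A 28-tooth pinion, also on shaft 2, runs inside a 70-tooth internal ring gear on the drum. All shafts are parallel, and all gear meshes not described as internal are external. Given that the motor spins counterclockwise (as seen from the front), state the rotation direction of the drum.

clockwise

the motor → shaft 2: external mesh, 1 reversal → CW.
shaft 2 → the drum: internal mesh, same direction → CW.
1 reversal in total — an odd number — so the drum turns opposite to the motor.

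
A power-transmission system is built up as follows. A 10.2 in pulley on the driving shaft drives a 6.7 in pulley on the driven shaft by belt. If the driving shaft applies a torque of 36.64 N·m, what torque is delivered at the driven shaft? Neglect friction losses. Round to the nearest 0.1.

After the belt (6.7/10.2): 36.64 × 0.65686 = 24.067 N·m

24.1 N·m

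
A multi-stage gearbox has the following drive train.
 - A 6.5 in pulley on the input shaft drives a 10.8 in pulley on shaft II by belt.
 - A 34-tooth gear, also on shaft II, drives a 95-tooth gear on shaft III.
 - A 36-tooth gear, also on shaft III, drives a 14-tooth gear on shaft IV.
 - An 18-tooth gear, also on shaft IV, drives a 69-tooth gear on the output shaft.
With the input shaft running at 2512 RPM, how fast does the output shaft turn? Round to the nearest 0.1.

the input shaft → shaft II (belt, 10.8/6.5): 2512 ÷ 1.6615 = 1511.9 RPM
shaft II → shaft III (gear mesh, 95/34): 1511.9 ÷ 2.7941 = 541.08 RPM
shaft III → shaft IV (gear mesh, 14/36): 541.08 ÷ 0.38889 = 1391.4 RPM
shaft IV → the output shaft (gear mesh, 69/18): 1391.4 ÷ 3.8333 = 362.96 RPM

363.0 RPM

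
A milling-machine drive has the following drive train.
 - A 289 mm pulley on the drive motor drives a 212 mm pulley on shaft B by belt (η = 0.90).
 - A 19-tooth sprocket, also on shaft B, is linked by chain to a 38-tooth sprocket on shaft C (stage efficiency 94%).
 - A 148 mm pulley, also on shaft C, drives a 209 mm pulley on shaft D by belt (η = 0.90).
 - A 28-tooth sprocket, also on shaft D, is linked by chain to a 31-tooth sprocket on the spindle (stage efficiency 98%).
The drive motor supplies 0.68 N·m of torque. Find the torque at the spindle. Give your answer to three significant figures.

1.16 N·m

belt 212/289 = 0.73356 → τ = 0.68·0.73356·0.90 = 0.44894 N·m
chain 38/19 = 2 → τ = 0.44894·2·0.94 = 0.84401 N·m
belt 209/148 = 1.4122 → τ = 0.84401·1.4122·0.90 = 1.0727 N·m
chain 31/28 = 1.1071 → τ = 1.0727·1.1071·0.98 = 1.1639 N·m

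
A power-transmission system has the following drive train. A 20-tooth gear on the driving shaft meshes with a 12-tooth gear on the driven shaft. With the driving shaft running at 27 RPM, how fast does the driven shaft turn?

45 RPM

gear mesh 12/20 = 0.6 → 27/0.6 = 45 RPM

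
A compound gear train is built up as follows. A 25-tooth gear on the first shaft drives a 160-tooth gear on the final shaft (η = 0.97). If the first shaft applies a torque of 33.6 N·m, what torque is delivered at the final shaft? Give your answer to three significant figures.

209 N·m

gear mesh 160/25 = 6.4 → τ = 33.6·6.4·0.97 = 208.59 N·m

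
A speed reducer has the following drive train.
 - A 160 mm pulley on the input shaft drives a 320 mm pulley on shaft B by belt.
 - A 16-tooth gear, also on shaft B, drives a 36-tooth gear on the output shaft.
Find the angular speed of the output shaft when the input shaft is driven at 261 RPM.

58 RPM

belt 320/160 = 2 → 261/2 = 130.5 RPM
gear mesh 36/16 = 2.25 → 130.5/2.25 = 58 RPM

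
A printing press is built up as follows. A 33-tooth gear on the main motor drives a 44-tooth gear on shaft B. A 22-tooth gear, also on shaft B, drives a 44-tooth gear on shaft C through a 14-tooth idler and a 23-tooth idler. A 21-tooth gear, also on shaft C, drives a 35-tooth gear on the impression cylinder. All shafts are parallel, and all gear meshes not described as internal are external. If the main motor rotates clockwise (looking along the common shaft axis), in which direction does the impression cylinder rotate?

the main motor → shaft B: external mesh, 1 reversal → CCW.
shaft B → shaft C: driver → idler → idler → driven is 3 external meshes, 3 reversals → CW.
shaft C → the impression cylinder: external mesh, 1 reversal → CCW.
5 reversals in total — an odd number — so the impression cylinder turns opposite to the main motor.

anticlockwise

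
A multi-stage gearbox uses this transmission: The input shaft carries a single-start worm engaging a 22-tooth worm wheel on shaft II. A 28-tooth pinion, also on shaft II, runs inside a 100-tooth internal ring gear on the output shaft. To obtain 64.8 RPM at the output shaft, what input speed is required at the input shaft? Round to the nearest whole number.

Overall ratio R = 22 × 3.5714 = 78.571.
Required input speed = output speed × R = 64.8 × 78.571 = 5091.4 RPM.

5091 RPM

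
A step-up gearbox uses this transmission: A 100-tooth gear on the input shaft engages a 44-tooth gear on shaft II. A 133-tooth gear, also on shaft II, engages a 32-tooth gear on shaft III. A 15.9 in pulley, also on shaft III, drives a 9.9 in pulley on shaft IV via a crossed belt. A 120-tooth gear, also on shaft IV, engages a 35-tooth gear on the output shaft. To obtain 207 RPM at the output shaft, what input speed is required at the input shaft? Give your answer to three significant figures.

3.98 RPM

Overall ratio R = 0.44 × 0.2406 × 0.62264 × 0.29167 = 0.019225.
Required input speed = output speed × R = 207 × 0.019225 = 3.9797 RPM.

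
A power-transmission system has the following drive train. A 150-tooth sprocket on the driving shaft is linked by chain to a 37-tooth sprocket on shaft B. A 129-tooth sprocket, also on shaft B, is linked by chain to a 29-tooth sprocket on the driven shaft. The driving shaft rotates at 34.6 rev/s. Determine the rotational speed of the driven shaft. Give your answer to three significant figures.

624 rev/s

the driving shaft → shaft B (chain, 37/150): 34.6 ÷ 0.24667 = 140.27 rev/s
shaft B → the driven shaft (chain, 29/129): 140.27 ÷ 0.22481 = 623.96 rev/s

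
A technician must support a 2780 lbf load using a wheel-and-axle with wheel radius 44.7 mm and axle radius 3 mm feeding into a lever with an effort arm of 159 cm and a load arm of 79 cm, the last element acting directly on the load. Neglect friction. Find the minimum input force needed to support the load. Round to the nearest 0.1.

92.7 lbf

Wheel-and-axle MA = R/r = 44.7/3 = 14.9.
Lever MA = effort arm / load arm = 159/79 = 2.0127.
Combined ideal MA = 14.9 × 2.0127 = 29.989.
Effort = load / MA = 2780 / 29.989 = 92.702 lbf.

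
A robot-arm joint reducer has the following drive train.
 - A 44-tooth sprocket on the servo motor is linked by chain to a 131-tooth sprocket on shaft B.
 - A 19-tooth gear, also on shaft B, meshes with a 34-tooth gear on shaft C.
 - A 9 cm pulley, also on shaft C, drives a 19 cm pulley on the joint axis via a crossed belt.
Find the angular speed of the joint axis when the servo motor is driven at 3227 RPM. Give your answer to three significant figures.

287 RPM

Chain: ratio = 131/44 = 2.9773, so shaft B turns at 3227 / 2.9773 = 1083.9 RPM.
Gear mesh: ratio = 34/19 = 1.7895, so shaft C turns at 1083.9 / 1.7895 = 605.7 RPM.
Belt: ratio = 19/9 = 2.1111, so the joint axis turns at 605.7 / 2.1111 = 286.91 RPM.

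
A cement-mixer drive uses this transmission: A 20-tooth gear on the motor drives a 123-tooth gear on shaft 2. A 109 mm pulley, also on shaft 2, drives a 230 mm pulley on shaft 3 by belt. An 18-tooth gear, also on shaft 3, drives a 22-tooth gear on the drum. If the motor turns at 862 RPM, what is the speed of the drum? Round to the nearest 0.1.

the motor → shaft 2 (gear mesh, 123/20): 862 ÷ 6.15 = 140.16 RPM
shaft 2 → shaft 3 (belt, 230/109): 140.16 ÷ 2.1101 = 66.425 RPM
shaft 3 → the drum (gear mesh, 22/18): 66.425 ÷ 1.2222 = 54.348 RPM

54.3 RPM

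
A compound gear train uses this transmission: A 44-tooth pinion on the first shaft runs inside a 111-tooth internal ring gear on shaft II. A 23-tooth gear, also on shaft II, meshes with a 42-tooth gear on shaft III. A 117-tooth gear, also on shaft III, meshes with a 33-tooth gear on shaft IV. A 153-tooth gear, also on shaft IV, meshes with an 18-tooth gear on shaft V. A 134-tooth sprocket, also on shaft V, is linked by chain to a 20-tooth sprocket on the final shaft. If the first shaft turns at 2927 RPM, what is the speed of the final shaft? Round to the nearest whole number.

the first shaft → shaft II (internal gear, 111/44): 2927 ÷ 2.5227 = 1160.3 RPM
shaft II → shaft III (gear mesh, 42/23): 1160.3 ÷ 1.8261 = 635.38 RPM
shaft III → shaft IV (gear mesh, 33/117): 635.38 ÷ 0.28205 = 2252.7 RPM
shaft IV → shaft V (gear mesh, 18/153): 2252.7 ÷ 0.11765 = 19148 RPM
shaft V → the final shaft (chain, 20/134): 19148 ÷ 0.14925 = 1.2829e+05 RPM

128291 RPM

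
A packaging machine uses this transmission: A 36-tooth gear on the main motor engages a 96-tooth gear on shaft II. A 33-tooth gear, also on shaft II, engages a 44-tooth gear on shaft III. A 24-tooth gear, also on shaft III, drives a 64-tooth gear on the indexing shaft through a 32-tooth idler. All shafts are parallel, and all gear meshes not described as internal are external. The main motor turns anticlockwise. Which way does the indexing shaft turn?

the main motor → shaft II: external mesh, 1 reversal → CW.
shaft II → shaft III: external mesh, 1 reversal → CCW.
shaft III → the indexing shaft: driver → idler → driven is 2 external meshes, 2 reversals → CCW.
4 reversals in total — an even number — so the indexing shaft turns the same way as the main motor.

anticlockwise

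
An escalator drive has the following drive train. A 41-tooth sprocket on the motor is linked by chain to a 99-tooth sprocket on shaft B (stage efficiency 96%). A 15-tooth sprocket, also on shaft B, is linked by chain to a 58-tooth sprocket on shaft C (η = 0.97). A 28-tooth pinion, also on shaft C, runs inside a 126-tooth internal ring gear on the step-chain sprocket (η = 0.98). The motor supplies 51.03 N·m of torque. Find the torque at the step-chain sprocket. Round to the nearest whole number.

Chain: ratio = 99/41 = 2.4146; torque at shaft B = 51.03 × 2.4146 × 0.96 = 118.29 N·m.
Chain: ratio = 58/15 = 3.8667; torque at shaft C = 118.29 × 3.8667 × 0.97 = 443.67 N·m.
Internal gear: ratio = 126/28 = 4.5; torque at the step-chain sprocket = 443.67 × 4.5 × 0.98 = 1956.6 N·m.

1957 N·m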